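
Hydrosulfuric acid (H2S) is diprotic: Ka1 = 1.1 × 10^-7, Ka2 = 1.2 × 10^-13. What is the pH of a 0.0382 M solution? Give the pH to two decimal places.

pH = 4.19

Since Ka1 ≫ Ka2, the first ionization dominates [H+].
Ka1 = x²/(0.0382 − x) = 1.1 × 10^-7
x ≈ √(1.1 × 10^-7 × 0.0382) = 6.48 × 10^-5 M
pH = −log(6.48 × 10^-5) = 4.19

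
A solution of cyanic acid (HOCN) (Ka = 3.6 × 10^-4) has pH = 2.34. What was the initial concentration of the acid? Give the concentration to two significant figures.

[H+] = 10^(-2.34) = 4.57 × 10^-3 M = x
Ka = x²/(C₀ − x) ⇒ C₀ = x + x²/Ka
C₀ = 4.57 × 10^-3 + (4.57 × 10^-3)²/(3.6 × 10^-4) = 6.26 × 10^-2 M

C₀ = 6.3 × 10^-2 M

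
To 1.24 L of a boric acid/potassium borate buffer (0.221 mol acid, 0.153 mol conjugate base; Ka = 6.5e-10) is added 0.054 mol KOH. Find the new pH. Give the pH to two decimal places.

OH- converts B(OH)3 to B(OH)4-: B(OH)3 → 0.167 mol, B(OH)4- → 0.207 mol.
pKa = −log(6.5 × 10^-10) = 9.187
pH = pKa + log([A⁻]/[HA]) = 9.187 + log(0.207/0.167) = 9.187 +0.093

pH = 9.28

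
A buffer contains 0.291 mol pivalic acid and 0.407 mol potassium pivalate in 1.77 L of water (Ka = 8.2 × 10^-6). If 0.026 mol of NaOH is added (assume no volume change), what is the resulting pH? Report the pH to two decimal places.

pH = 5.30

OH- converts (CH3)3CCOOH to (CH3)3CCOO-: (CH3)3CCOOH → 0.265 mol, (CH3)3CCOO- → 0.433 mol.
pKa = −log(8.2 × 10^-6) = 5.086
pH = pKa + log([A⁻]/[HA]) = 5.086 + log(0.433/0.265) = 5.086 +0.213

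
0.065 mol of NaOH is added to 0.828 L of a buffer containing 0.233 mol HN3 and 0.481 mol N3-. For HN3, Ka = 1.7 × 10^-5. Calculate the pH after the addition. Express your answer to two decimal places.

pH = 5.28

After neutralization: n(HN3) = 0.168 mol, n(N3-) = 0.546 mol.
pKa = −log(1.7 × 10^-5) = 4.770
Henderson–Hasselbalch with mole ratio 0.546/0.168: pH = 4.770 + (+0.512)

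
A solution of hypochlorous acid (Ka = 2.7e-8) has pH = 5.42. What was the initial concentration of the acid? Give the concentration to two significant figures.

C₀ = 5.4 × 10^-4 M

[H+] = 10^(-5.42) = 3.80 × 10^-6 M = x
Ka = x²/(C₀ − x) ⇒ C₀ = x + x²/Ka
C₀ = 3.80 × 10^-6 + (3.80 × 10^-6)²/(2.7 × 10^-8) = 5.39 × 10^-4 M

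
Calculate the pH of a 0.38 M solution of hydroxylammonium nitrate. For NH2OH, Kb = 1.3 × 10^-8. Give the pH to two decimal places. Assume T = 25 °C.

pH = 3.27

NH3OH+ is the conjugate acid of the weak base NH2OH.
Ka = Kw/Kb = 1.0×10^-14 / 1.3 × 10^-8 = 7.69 × 10^-7
Ka = [H+]²/(0.38 − [H+]) = 7.69 × 10^-7
Neglecting [H+] in the denominator: [H+] = √(7.69 × 10^-7 × 0.38) = 5.41 × 10^-4 M
pH = −log[H+] = −log(5.41 × 10^-4) = 3.27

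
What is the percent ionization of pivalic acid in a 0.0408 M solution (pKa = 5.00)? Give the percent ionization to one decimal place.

(CH3)3CCOOH ⇌ (CH3)3CCOO- + H+; let x = [H+] at equilibrium.
Ka = 10^(−5.00) = 1.00 × 10^-5
x ≈ √(Ka·C₀) = √(1.00 × 10^-5 × 0.0408) = 6.39 × 10^-4 M
% ionization = x/C₀ × 100% = 6.39 × 10^-4/0.0408 × 100% = 1.6%

1.6%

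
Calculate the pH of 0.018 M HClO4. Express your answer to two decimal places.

HClO4 is a strong acid and dissociates completely, so [H+] = 0.018 M.
pH = -log(0.018) = 1.74

pH = 1.74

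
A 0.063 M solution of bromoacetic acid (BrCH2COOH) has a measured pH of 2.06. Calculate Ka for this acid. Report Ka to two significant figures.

[H+] = 10^(-2.06) = 8.71 × 10^-3 M
At equilibrium [HA] = 0.063 − 8.71 × 10^-3 = 5.43 × 10^-2 M
Ka = [H+][A-]/[HA] = (8.71 × 10^-3)² / 5.43 × 10^-2 = 1.4 × 10^-3

Ka = 1.4 × 10^-3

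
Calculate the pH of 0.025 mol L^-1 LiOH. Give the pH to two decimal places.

LiOH is a strong base; [OH-] = 0.025 M.
pOH = -log(0.025) = 1.60
pH = 14.00 - 1.60 = 12.40

pH = 12.40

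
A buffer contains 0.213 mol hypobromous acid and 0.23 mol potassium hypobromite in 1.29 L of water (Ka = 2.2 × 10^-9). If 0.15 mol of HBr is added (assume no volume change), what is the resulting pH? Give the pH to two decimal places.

Added H+ converts OBr- to HOBr: HOBr → 0.363 mol, OBr- → 0.08 mol.
pKa = −log(2.2 × 10^-9) = 8.658
pH = pKa + log(n_OBr-/n_HOBr) = 8.658 + log(0.08/0.363) = 8.658 + (-0.657)

pH = 8.00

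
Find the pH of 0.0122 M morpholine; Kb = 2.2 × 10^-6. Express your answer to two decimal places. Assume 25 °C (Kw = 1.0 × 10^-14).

C4H8ONH + H2O ⇌ C4H8ONH2+ + OH-
Let x = [OH-] at equilibrium. Kb = x²/(0.0122 − x).
Since Kb ≪ C₀, x ≈ √(Kb·C₀) = 1.64 × 10^-4 M.
Check: 1.3% ionized — well under 5%, approximation valid.
pOH = 3.79, so pH = 14.00 − pOH = 10.21

pH = 10.21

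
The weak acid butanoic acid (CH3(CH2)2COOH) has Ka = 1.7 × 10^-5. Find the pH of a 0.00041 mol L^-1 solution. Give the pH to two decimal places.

CH3(CH2)2COOH ⇌ CH3(CH2)2COO- + H+
From the ICE table, Ka = x²/(0.00041 − x) = 1.7 × 10^-5.
x is not negligible relative to C₀; solve x² + 1.7e-05·x − 6.97e-09 = 0.
x = [−1.7e-05 + √(1.7e-05² + 2.79e-08)]/2 = 7.54 × 10^-5 M
pH = −log[H+] = −log(7.54 × 10^-5) = 4.12

pH = 4.12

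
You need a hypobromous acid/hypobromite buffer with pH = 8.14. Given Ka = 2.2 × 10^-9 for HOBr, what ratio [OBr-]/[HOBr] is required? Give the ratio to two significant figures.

ratio = 0.30

pKa = -log(2.2 × 10^-9) = 8.658
pH = pKa + log(r) ⇒ log(r) = 8.14 − 8.658 = -0.518
r = [OBr-]/[HOBr] = 10^(-0.518) = 0.303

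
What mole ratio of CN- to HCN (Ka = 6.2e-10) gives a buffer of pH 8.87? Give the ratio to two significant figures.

pKa = -log(6.2 × 10^-10) = 9.208
pH = pKa + log(r) ⇒ log(r) = 8.87 − 9.208 = -0.338
r = [CN-]/[HCN] = 10^(-0.338) = 0.459

ratio = 0.46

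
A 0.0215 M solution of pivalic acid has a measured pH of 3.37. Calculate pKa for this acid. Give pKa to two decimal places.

pKa = 5.06

[H+] = 10^(-3.37) = 4.27 × 10^-4 M
At equilibrium [HA] = 0.0215 − 4.27 × 10^-4 = 2.11 × 10^-2 M
Ka = [H+][A-]/[HA] = (4.27 × 10^-4)² / 2.11 × 10^-2 = 8.64 × 10^-6
pKa = -log(8.64 × 10^-6) = 5.06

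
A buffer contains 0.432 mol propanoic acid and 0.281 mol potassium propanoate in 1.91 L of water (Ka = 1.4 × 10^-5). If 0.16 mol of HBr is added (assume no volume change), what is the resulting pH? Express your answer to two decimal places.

Added H+ converts CH3CH2COO- to CH3CH2COOH: CH3CH2COOH → 0.592 mol, CH3CH2COO- → 0.121 mol.
pKa = −log(1.4 × 10^-5) = 4.854
pH = pKa + log([A⁻]/[HA]) = 4.854 + log(0.121/0.592) = 4.854 -0.690

pH = 4.16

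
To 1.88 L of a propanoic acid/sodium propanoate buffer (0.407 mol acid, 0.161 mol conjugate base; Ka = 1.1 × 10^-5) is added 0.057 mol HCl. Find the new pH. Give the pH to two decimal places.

pH = 4.31

After neutralization: n(CH3CH2COOH) = 0.464 mol, n(CH3CH2COO-) = 0.104 mol.
pKa = −log(1.1 × 10^-5) = 4.959
pH = pKa + log(n_CH3CH2COO-/n_CH3CH2COOH) = 4.959 + log(0.104/0.464) = 4.959 + (-0.649)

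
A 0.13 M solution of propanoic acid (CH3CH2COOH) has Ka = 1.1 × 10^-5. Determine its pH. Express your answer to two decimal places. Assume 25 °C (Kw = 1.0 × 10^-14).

CH3CH2COOH ⇌ CH3CH2COO- + H+
Ka = [H+]²/(0.13 − [H+]) = 1.1 × 10^-5
Neglecting [H+] in the denominator: [H+] = √(1.1 × 10^-5 × 0.13) = 1.20 × 10^-3 M
([H+]/C₀ = 0.92% < 5%, so the approximation holds.)
pH = −log(1.20 × 10^-3) = 2.92

pH = 2.92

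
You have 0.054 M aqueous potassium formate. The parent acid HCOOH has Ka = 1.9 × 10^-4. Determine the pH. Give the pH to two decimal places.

pH = 8.23

HCOO- is the conjugate base of the weak acid HCOOH.
Kb = Kw/Ka = 1.0×10^-14 / 1.9 × 10^-4 = 5.26 × 10^-11
Kb = x²/(0.054 − x) = 5.26 × 10^-11
Assume x ≪ 0.054: x ≈ √(5.26 × 10^-11 × 0.054) = 1.69 × 10^-6 M
pOH = 5.77, so pH = 14.00 − pOH = 8.23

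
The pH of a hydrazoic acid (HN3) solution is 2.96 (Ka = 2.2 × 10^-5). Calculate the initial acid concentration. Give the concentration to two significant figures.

C₀ = 5.6 × 10^-2 M

[H+] = 10^(-2.96) = 1.10 × 10^-3 M = x
Ka = x²/(C₀ − x) ⇒ C₀ = x + x²/Ka
C₀ = 1.10 × 10^-3 + (1.10 × 10^-3)²/(2.2 × 10^-5) = 5.61 × 10^-2 M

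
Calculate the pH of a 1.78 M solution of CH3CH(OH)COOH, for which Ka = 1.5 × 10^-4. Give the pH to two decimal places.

CH3CH(OH)COOH ⇌ CH3CH(OH)COO- + H+
From the ICE table, Ka = [H+]²/(1.78 − [H+]) = 1.5 × 10^-4.
Since Ka ≪ C₀, [H+] ≈ √(Ka·C₀) = 1.63 × 10^-2 M.
([H+]/C₀ = 0.92% < 5%, so the approximation holds.)
pH = −log(1.63 × 10^-2) = 1.79

pH = 1.79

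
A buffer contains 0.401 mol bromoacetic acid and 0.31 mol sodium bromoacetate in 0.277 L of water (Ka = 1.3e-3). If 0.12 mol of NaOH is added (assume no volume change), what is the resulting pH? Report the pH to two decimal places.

OH- converts BrCH2COOH to BrCH2COO-: BrCH2COOH → 0.281 mol, BrCH2COO- → 0.43 mol.
pKa = −log(1.3 × 10^-3) = 2.886
pH = pKa + log(n_BrCH2COO-/n_BrCH2COOH) = 2.886 + log(0.43/0.281) = 2.886 + (+0.185)

pH = 3.07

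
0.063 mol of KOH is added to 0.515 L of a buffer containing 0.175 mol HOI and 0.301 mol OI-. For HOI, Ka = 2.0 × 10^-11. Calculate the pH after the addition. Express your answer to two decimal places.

pH = 11.21

After neutralization: n(HOI) = 0.112 mol, n(OI-) = 0.364 mol.
pKa = −log(2.0 × 10^-11) = 10.699
Henderson–Hasselbalch with mole ratio 0.364/0.112: pH = 10.699 + (+0.512)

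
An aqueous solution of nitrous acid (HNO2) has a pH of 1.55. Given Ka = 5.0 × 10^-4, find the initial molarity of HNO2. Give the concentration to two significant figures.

[H+] = 10^(-1.55) = 2.82 × 10^-2 M = x
Ka = x²/(C₀ − x) ⇒ C₀ = x + x²/Ka
C₀ = 2.82 × 10^-2 + (2.82 × 10^-2)²/(5.0 × 10^-4) = 1.62 M

C₀ = 1.6 M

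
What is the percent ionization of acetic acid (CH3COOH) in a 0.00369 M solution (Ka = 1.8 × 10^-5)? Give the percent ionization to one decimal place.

6.7%

CH3COOH ⇌ CH3COO- + H+; let x = [H+] at equilibrium.
Solve x² + 1.8e-05x − 6.64e-08 = 0 → x = 2.49 × 10^-4 M
Fraction ionized = 2.49 × 10^-4 / 0.00369 = 0.0675 → 6.7%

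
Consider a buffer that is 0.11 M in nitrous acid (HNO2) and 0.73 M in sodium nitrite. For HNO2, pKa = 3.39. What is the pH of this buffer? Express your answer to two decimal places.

pH = 4.21

Using pH = pKa + log([base]/[acid]) with [base]/[acid] = 0.73/0.11:
pH = 3.39 + (+0.822) = 4.21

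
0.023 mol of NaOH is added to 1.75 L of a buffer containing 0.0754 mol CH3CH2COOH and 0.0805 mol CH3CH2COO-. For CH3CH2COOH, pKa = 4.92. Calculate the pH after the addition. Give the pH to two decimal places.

pH = 5.22

After neutralization: n(CH3CH2COOH) = 0.0524 mol, n(CH3CH2COO-) = 0.104 mol.
pH = pKa + log(n_CH3CH2COO-/n_CH3CH2COOH) = 4.92 + log(0.104/0.0524) = 4.92 + (+0.298)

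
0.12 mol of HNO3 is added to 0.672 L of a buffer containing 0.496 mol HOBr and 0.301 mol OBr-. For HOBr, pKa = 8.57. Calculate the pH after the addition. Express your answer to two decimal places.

Added H+ converts OBr- to HOBr: HOBr → 0.616 mol, OBr- → 0.181 mol.
pH = pKa + log(n_OBr-/n_HOBr) = 8.57 + log(0.181/0.616) = 8.57 + (-0.532)

pH = 8.04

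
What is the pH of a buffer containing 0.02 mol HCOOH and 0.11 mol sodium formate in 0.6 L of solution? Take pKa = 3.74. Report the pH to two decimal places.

Henderson–Hasselbalch: pH = pKa + log([HCOO-]/[HCOOH]) = 3.74 + log(0.11/0.02)
pH = 3.74 + (+0.740) = 4.48

pH = 4.48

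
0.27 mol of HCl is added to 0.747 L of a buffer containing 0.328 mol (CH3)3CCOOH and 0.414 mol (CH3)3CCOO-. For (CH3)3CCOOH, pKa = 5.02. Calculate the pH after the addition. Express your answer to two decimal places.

After neutralization: n((CH3)3CCOOH) = 0.598 mol, n((CH3)3CCOO-) = 0.144 mol.
pH = pKa + log([A⁻]/[HA]) = 5.02 + log(0.144/0.598) = 5.02 -0.618

pH = 4.40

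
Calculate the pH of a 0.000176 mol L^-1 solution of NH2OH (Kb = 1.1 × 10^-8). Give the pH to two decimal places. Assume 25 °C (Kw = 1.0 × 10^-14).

pH = 8.14

NH2OH + H2O ⇌ NH3OH+ + OH-
From the ICE table, Kb = [OH-]²/(0.000176 − [OH-]) = 1.1 × 10^-8.
Assume [OH-] ≪ 0.000176: [OH-] ≈ √(1.1 × 10^-8 × 0.000176) = 1.39 × 10^-6 M
pOH = 5.86, so pH = 14.00 − pOH = 8.14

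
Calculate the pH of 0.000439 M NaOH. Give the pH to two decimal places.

pH = 10.64

NaOH is a strong base; [OH-] = 0.000439 M.
pOH = -log(0.000439) = 3.36
pH = 14.00 - 3.36 = 10.64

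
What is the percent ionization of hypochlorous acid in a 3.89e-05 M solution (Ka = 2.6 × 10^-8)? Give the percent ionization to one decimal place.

2.6%

HOCl ⇌ OCl- + H+; let x = [H+] at equilibrium.
x ≈ √(Ka·C₀) = √(2.6 × 10^-8 × 3.89e-05) = 1.01 × 10^-6 M
Fraction ionized = 1.01 × 10^-6 / 3.89e-05 = 0.0260 → 2.6%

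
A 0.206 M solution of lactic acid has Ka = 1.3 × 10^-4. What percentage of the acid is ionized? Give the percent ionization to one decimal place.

CH3CH(OH)COOH ⇌ CH3CH(OH)COO- + H+; let x = [H+] at equilibrium.
x ≈ √(Ka·C₀) = √(1.3 × 10^-4 × 0.206) = 5.17 × 10^-3 M
Fraction ionized = 5.17 × 10^-3 / 0.206 = 0.0251 → 2.5%

2.5%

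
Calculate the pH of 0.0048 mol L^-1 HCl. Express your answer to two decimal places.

pH = 2.32

HCl is a strong acid and dissociates completely, so [H+] = 0.0048 M.
pH = -log(0.0048) = 2.32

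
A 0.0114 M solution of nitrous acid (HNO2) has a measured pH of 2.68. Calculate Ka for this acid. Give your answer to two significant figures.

[H+] = 10^(-2.68) = 2.09 × 10^-3 M
At equilibrium [HA] = 0.0114 − 2.09 × 10^-3 = 9.31 × 10^-3 M
Ka = [H+][A-]/[HA] = (2.09 × 10^-3)² / 9.31 × 10^-3 = 4.7 × 10^-4

Ka = 4.7 × 10^-4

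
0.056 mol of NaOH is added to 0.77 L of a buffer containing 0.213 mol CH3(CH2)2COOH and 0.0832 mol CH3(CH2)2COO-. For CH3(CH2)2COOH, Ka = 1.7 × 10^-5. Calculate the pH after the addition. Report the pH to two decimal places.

pH = 4.72

After neutralization: n(CH3(CH2)2COOH) = 0.157 mol, n(CH3(CH2)2COO-) = 0.139 mol.
pKa = −log(1.7 × 10^-5) = 4.770
pH = pKa + log([A⁻]/[HA]) = 4.770 + log(0.139/0.157) = 4.770 -0.053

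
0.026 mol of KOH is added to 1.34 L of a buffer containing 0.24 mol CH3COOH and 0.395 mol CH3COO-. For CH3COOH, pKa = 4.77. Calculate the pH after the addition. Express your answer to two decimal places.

pH = 5.06

After neutralization: n(CH3COOH) = 0.214 mol, n(CH3COO-) = 0.421 mol.
pH = pKa + log(n_CH3COO-/n_CH3COOH) = 4.77 + log(0.421/0.214) = 4.77 + (+0.294)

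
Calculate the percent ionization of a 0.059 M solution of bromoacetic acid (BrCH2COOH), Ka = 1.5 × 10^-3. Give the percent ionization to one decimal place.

BrCH2COOH ⇌ BrCH2COO- + H+; let x = [H+] at equilibrium.
Solve x² + 0.0015x − 8.85e-05 = 0 → x = 8.69 × 10^-3 M
% ionization = x/C₀ × 100% = 8.69 × 10^-3/0.059 × 100% = 14.7%

14.7%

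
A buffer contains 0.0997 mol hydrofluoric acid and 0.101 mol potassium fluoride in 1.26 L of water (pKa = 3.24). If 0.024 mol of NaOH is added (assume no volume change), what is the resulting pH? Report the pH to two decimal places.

After neutralization: n(HF) = 0.0757 mol, n(F-) = 0.125 mol.
Henderson–Hasselbalch with mole ratio 0.125/0.0757: pH = 3.24 + (+0.218)

pH = 3.46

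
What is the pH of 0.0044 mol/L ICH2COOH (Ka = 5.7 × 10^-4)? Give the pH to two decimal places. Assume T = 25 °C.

ICH2COOH ⇌ ICH2COO- + H+
Ka = [H+]²/(0.0044 − [H+]) = 5.7 × 10^-4
Here C₀/Ka ≈ 7.72, so the small-[H+] approximation fails. Use the quadratic:
[H+] = (−Ka + √(Ka² + 4·Ka·C₀))/2 = 1.32 × 10^-3 M
pH = −log[H+] = −log(1.32 × 10^-3) = 2.88

pH = 2.88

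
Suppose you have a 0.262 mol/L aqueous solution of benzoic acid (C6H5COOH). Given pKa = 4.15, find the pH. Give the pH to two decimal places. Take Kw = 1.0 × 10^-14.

C6H5COOH ⇌ C6H5COO- + H+
Ka = 10^(−4.15) = 7.08 × 10^-5
From the ICE table, Ka = [H+]²/(0.262 − [H+]) = 7.08 × 10^-5.
Assume [H+] ≪ 0.262: [H+] ≈ √(7.08 × 10^-5 × 0.262) = 4.31 × 10^-3 M
([H+]/C₀ = 1.6% < 5%, so the approximation holds.)
pH = −log[H+] = −log(4.31 × 10^-3) = 2.37

pH = 2.37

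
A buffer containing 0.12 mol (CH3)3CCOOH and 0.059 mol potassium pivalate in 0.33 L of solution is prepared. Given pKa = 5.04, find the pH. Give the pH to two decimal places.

Henderson–Hasselbalch: pH = pKa + log([(CH3)3CCOO-]/[(CH3)3CCOOH]) = 5.04 + log(0.059/0.12)
pH = 5.04 + (-0.308) = 4.73

pH = 4.73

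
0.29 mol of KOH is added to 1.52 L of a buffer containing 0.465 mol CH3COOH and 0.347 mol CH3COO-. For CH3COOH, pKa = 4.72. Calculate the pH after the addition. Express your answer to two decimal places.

After neutralization: n(CH3COOH) = 0.175 mol, n(CH3COO-) = 0.637 mol.
pH = pKa + log(n_CH3COO-/n_CH3COOH) = 4.72 + log(0.637/0.175) = 4.72 + (+0.561)

pH = 5.28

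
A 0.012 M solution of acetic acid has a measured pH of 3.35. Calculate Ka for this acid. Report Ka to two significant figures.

Ka = 1.7 × 10^-5

[H+] = 10^(-3.35) = 4.47 × 10^-4 M
At equilibrium [HA] = 0.012 − 4.47 × 10^-4 = 1.16 × 10^-2 M
Ka = [H+][A-]/[HA] = (4.47 × 10^-4)² / 1.16 × 10^-2 = 1.7 × 10^-5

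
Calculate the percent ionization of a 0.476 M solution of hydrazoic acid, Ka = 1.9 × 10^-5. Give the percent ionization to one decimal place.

0.6%

HN3 ⇌ N3- + H+; let x = [H+] at equilibrium.
x ≈ √(Ka·C₀) = √(1.9 × 10^-5 × 0.476) = 3.01 × 10^-3 M
% ionization = x/C₀ × 100% = 3.01 × 10^-3/0.476 × 100% = 0.6%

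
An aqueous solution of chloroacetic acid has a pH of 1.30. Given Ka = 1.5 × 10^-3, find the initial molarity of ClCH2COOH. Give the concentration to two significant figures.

[H+] = 10^(-1.30) = 5.01 × 10^-2 M = x
Ka = x²/(C₀ − x) ⇒ C₀ = x + x²/Ka
C₀ = 5.01 × 10^-2 + (5.01 × 10^-2)²/(1.5 × 10^-3) = 1.72 M

C₀ = 1.7 M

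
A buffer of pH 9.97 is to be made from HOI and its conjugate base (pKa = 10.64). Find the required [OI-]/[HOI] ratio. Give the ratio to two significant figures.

pH = pKa + log(r) ⇒ log(r) = 9.97 − 10.64 = -0.67
r = [OI-]/[HOI] = 10^(-0.67) = 0.214

ratio = 0.21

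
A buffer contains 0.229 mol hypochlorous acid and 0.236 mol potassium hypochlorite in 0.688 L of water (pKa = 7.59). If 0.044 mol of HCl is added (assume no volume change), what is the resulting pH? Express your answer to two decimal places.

pH = 7.44

After neutralization: n(HOCl) = 0.273 mol, n(OCl-) = 0.192 mol.
pH = pKa + log(n_OCl-/n_HOCl) = 7.59 + log(0.192/0.273) = 7.59 + (-0.153)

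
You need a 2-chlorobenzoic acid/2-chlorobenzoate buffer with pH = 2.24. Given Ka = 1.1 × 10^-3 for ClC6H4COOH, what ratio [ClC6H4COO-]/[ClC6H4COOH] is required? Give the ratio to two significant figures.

ratio = 0.19

pKa = -log(1.1 × 10^-3) = 2.959
pH = pKa + log(r) ⇒ log(r) = 2.24 − 2.959 = -0.719
r = [ClC6H4COO-]/[ClC6H4COOH] = 10^(-0.719) = 0.191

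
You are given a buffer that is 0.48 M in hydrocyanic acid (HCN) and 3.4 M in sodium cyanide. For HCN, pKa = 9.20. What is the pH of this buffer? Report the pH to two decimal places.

pH = pKa + log([A⁻]/[HA]) = 9.20 + log(3.4/0.48)
pH = 9.20 + (+0.850) = 10.05

pH = 10.05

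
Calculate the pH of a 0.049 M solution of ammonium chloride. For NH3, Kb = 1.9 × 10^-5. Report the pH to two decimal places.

pH = 5.29

NH4+ is the conjugate acid of the weak base NH3.
Ka = Kw/Kb = 1.0×10^-14 / 1.9 × 10^-5 = 5.26 × 10^-10
Ka = x²/(0.049 − x) = 5.26 × 10^-10
Since Ka ≪ C₀, x ≈ √(Ka·C₀) = 5.08 × 10^-6 M.
(x/C₀ = 0.01% < 5%, so the approximation holds.)
pH = −log(5.08 × 10^-6) = 5.29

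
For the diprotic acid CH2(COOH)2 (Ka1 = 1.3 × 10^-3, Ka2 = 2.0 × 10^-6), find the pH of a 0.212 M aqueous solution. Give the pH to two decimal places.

pH = 1.80

Since Ka1 ≫ Ka2, the first ionization dominates [H+].
Ka1 = x²/(0.212 − x) = 1.3 × 10^-3
Solving the quadratic: x = (−Ka1 + √(Ka1² + 4·Ka1·C₀))/2 = 1.60 × 10^-2 M
pH = −log(1.60 × 10^-2) = 1.80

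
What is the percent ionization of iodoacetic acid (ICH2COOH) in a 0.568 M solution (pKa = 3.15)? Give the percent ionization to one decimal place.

3.5%

ICH2COOH ⇌ ICH2COO- + H+; let x = [H+] at equilibrium.
Ka = 10^(−3.15) = 7.08 × 10^-4
x ≈ √(Ka·C₀) = √(7.08 × 10^-4 × 0.568) = 2.01 × 10^-2 M
Fraction ionized = 2.01 × 10^-2 / 0.568 = 0.0354 → 3.5%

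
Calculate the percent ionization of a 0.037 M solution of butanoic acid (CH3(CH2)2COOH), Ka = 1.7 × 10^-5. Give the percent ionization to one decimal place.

2.1%

CH3(CH2)2COOH ⇌ CH3(CH2)2COO- + H+; let x = [H+] at equilibrium.
x ≈ √(Ka·C₀) = √(1.7 × 10^-5 × 0.037) = 7.93 × 10^-4 M
% ionization = x/C₀ × 100% = 7.93 × 10^-4/0.037 × 100% = 2.1%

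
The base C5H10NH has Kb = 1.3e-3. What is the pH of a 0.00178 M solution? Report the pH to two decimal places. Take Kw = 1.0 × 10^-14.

C5H10NH + H2O ⇌ C5H10NH2+ + OH-
From the ICE table, Kb = [OH-]²/(0.00178 − [OH-]) = 1.3 × 10^-3.
Here C₀/Kb ≈ 1.37, so the small-[OH-] approximation fails. Use the quadratic:
[OH-] = [−0.0013 + √(0.0013² + 9.26e-06)]/2 = 1.00 × 10^-3 M
pOH = −log(1.00 × 10^-3) = 3.00; pH = 14.00 − 3.00 = 11.00

pH = 11.00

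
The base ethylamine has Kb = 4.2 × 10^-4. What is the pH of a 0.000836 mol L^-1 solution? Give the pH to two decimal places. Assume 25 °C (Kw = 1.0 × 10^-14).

pH = 10.62

C2H5NH2 + H2O ⇌ C2H5NH3+ + OH-
From the ICE table, Kb = [OH-]²/(0.000836 − [OH-]) = 4.2 × 10^-4.
Here C₀/Kb ≈ 1.99, so the small-[OH-] approximation fails. Use the quadratic:
[OH-] = [−0.00042 + √(0.00042² + 1.4e-06)]/2 = 4.19 × 10^-4 M
pOH = −log(4.19 × 10^-4) = 3.38; pH = 14.00 − 3.38 = 10.62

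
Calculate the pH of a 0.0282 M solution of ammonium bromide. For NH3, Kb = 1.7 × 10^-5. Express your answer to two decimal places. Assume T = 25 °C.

NH4+ is the conjugate acid of the weak base NH3.
Ka = Kw/Kb = 1.0×10^-14 / 1.7 × 10^-5 = 5.88 × 10^-10
Ka = [H+]²/(0.0282 − [H+]) = 5.88 × 10^-10
Since Ka ≪ C₀, [H+] ≈ √(Ka·C₀) = 4.07 × 10^-6 M.
pH = −log[H+] = −log(4.07 × 10^-6) = 5.39

pH = 5.39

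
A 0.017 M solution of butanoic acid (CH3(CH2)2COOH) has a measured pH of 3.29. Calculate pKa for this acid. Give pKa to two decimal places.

pKa = 4.80

[H+] = 10^(-3.29) = 5.13 × 10^-4 M
At equilibrium [HA] = 0.017 − 5.13 × 10^-4 = 1.65 × 10^-2 M
Ka = [H+][A-]/[HA] = (5.13 × 10^-4)² / 1.65 × 10^-2 = 1.59 × 10^-5
pKa = -log(1.59 × 10^-5) = 4.80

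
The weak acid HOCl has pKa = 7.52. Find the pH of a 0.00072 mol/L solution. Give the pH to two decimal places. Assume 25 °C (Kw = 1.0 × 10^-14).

pH = 5.33

HOCl ⇌ OCl- + H+
Ka = 10^(−7.52) = 3.02 × 10^-8
Let x = [H+] at equilibrium. Ka = x²/(0.00072 − x).
Since Ka ≪ C₀, x ≈ √(Ka·C₀) = 4.66 × 10^-6 M.
Check: 0.65% ionized — well under 5%, approximation valid.
pH = −log[H+] = −log(4.66 × 10^-6) = 5.33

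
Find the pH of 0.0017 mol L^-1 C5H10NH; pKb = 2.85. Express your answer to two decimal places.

pH = 11.00

C5H10NH + H2O ⇌ C5H10NH2+ + OH-
Kb = 10^(−2.85) = 1.41 × 10^-3
Kb = [OH-]²/(0.0017 − [OH-]) = 1.41 × 10^-3
[OH-] is not negligible relative to C₀; solve [OH-]² + 0.00141·[OH-] − 2.4e-06 = 0.
[OH-] = (−Kb + √(Kb² + 4·Kb·C₀))/2 = 9.96 × 10^-4 M
pOH = −log(9.96 × 10^-4) = 3.00; pH = 14.00 − 3.00 = 11.00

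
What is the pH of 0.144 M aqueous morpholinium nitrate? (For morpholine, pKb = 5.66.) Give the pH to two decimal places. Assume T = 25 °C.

pH = 4.59

C4H8ONH2+ is the conjugate acid of the weak base C4H8ONH.
Kb = 10^(−5.66) = 2.19 × 10^-6
Ka = Kw/Kb = 1.0×10^-14 / 2.19 × 10^-6 = 4.57 × 10^-9
Ka = [H+]²/(0.144 − [H+]) = 4.57 × 10^-9
Assume [H+] ≪ 0.144: [H+] ≈ √(4.57 × 10^-9 × 0.144) = 2.57 × 10^-5 M
pH = −log(2.57 × 10^-5) = 4.59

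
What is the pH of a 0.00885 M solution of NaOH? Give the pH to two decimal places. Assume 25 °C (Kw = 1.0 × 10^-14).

NaOH is a strong base; [OH-] = 0.00885 M.
pOH = -log(0.00885) = 2.05
pH = 14.00 - 2.05 = 11.95

pH = 11.95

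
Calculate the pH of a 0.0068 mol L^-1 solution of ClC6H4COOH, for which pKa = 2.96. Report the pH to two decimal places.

ClC6H4COOH ⇌ ClC6H4COO- + H+
Ka = 10^(−2.96) = 1.10 × 10^-3
Ka = x²/(0.0068 − x) = 1.10 × 10^-3
Here C₀/Ka ≈ 6.18, so the small-x approximation fails. Use the quadratic:
x = (−Ka + √(Ka² + 4·Ka·C₀))/2 = 2.24 × 10^-3 M
pH = −log(2.24 × 10^-3) = 2.65

pH = 2.65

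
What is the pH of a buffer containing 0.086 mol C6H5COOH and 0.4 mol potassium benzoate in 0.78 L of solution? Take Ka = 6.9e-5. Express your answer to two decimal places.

pH = 4.83

pKa = −log(6.9 × 10^-5) = 4.161
Henderson–Hasselbalch: pH = pKa + log([C6H5COO-]/[C6H5COOH]) = 4.161 + log(0.4/0.086)
pH = 4.161 + (+0.668) = 4.83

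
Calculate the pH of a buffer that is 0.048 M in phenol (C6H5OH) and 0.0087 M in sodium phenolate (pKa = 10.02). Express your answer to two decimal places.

pH = pKa + log([A⁻]/[HA]) = 10.02 + log(0.0087/0.048)
pH = 10.02 + (-0.742) = 9.28

pH = 9.28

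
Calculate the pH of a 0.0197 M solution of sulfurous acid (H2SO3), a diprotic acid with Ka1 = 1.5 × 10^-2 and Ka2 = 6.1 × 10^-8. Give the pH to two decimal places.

pH = 1.95

Ka1 ≫ Ka2, so treat the first dissociation as the only significant source of H+.
Ka1 = x²/(0.0197 − x) = 1.5 × 10^-2
Solving the quadratic: x = (−Ka1 + √(Ka1² + 4·Ka1·C₀))/2 = 1.13 × 10^-2 M
pH = −log(1.13 × 10^-2) = 1.95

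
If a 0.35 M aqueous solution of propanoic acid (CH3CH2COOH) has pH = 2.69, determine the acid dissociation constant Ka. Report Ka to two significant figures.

[H+] = 10^(-2.69) = 2.04 × 10^-3 M
At equilibrium [HA] = 0.35 − 2.04 × 10^-3 = 3.48 × 10^-1 M
Ka = [H+][A-]/[HA] = (2.04 × 10^-3)² / 3.48 × 10^-1 = 1.2 × 10^-5

Ka = 1.2 × 10^-5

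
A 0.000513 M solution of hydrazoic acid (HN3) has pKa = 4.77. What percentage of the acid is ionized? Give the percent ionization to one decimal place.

16.6%

HN3 ⇌ N3- + H+; let x = [H+] at equilibrium.
Ka = 10^(−4.77) = 1.70 × 10^-5
Solve x² + 1.7e-05x − 8.72e-09 = 0 → x = 8.53 × 10^-5 M
Fraction ionized = 8.53 × 10^-5 / 0.000513 = 0.1663 → 16.6%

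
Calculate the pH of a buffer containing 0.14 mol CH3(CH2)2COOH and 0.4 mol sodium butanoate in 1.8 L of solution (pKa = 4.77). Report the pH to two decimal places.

pH = 5.23

pH = pKa + log([A⁻]/[HA]) = 4.77 + log(0.4/0.14)
pH = 4.77 + (+0.456) = 5.23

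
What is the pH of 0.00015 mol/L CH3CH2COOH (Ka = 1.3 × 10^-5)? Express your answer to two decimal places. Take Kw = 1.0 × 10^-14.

CH3CH2COOH ⇌ CH3CH2COO- + H+
Ka = [H+]²/(0.00015 − [H+]) = 1.3 × 10^-5
Here C₀/Ka ≈ 11.5, so the small-[H+] approximation fails. Use the quadratic:
[H+] = (−Ka + √(Ka² + 4·Ka·C₀))/2 = 3.81 × 10^-5 M
pH = −log(3.81 × 10^-5) = 4.42

pH = 4.42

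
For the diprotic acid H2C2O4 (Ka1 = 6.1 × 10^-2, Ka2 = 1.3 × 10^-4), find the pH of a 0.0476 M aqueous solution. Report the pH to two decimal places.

Ka1 ≫ Ka2, so treat the first dissociation as the only significant source of H+.
Ka1 = x²/(0.0476 − x) = 6.1 × 10^-2
Solving the quadratic: x = (−Ka1 + √(Ka1² + 4·Ka1·C₀))/2 = 3.14 × 10^-2 M
pH = −log(3.14 × 10^-2) = 1.50

pH = 1.50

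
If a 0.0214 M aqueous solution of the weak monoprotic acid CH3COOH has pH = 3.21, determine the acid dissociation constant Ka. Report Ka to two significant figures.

Ka = 1.8 × 10^-5

[H+] = 10^(-3.21) = 6.17 × 10^-4 M
At equilibrium [HA] = 0.0214 − 6.17 × 10^-4 = 2.08 × 10^-2 M
Ka = [H+][A-]/[HA] = (6.17 × 10^-4)² / 2.08 × 10^-2 = 1.8 × 10^-5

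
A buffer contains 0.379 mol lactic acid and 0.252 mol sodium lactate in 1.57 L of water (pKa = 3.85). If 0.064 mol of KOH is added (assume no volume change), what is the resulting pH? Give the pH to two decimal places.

OH- converts CH3CH(OH)COOH to CH3CH(OH)COO-: CH3CH(OH)COOH → 0.315 mol, CH3CH(OH)COO- → 0.316 mol.
Henderson–Hasselbalch with mole ratio 0.316/0.315: pH = 3.85 + (+0.001)

pH = 3.85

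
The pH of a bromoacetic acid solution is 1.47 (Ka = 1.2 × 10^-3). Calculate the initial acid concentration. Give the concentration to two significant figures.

[H+] = 10^(-1.47) = 3.39 × 10^-2 M = x
Ka = x²/(C₀ − x) ⇒ C₀ = x + x²/Ka
C₀ = 3.39 × 10^-2 + (3.39 × 10^-2)²/(1.2 × 10^-3) = 9.92 × 10^-1 M

C₀ = 9.9 × 10^-1 M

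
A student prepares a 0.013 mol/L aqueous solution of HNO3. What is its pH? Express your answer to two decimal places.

pH = 1.89

HNO3 is a strong acid and dissociates completely, so [H+] = 0.013 M.
pH = -log(0.013) = 1.89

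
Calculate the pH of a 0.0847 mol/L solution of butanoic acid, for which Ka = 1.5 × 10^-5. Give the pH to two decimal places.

CH3(CH2)2COOH ⇌ CH3(CH2)2COO- + H+
Ka = x²/(0.0847 − x) = 1.5 × 10^-5
Assume x ≪ 0.0847: x ≈ √(1.5 × 10^-5 × 0.0847) = 1.13 × 10^-3 M
Check: 1.3% ionized — well under 5%, approximation valid.
pH = −log[H+] = −log(1.13 × 10^-3) = 2.95

pH = 2.95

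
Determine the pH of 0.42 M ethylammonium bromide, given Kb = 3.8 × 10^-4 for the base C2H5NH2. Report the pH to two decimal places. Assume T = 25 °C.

C2H5NH3+ is the conjugate acid of the weak base C2H5NH2.
Ka = Kw/Kb = 1.0×10^-14 / 3.8 × 10^-4 = 2.63 × 10^-11
Ka = [H+]²/(0.42 − [H+]) = 2.63 × 10^-11
Since Ka ≪ C₀, [H+] ≈ √(Ka·C₀) = 3.32 × 10^-6 M.
([H+]/C₀ = 0.00079% < 5%, so the approximation holds.)
pH = −log[H+] = −log(3.32 × 10^-6) = 5.48

pH = 5.48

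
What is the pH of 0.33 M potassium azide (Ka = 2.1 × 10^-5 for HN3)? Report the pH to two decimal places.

N3- is the conjugate base of the weak acid HN3.
Kb = Kw/Ka = 1.0×10^-14 / 2.1 × 10^-5 = 4.76 × 10^-10
Kb = [OH-]²/(0.33 − [OH-]) = 4.76 × 10^-10
Assume [OH-] ≪ 0.33: [OH-] ≈ √(4.76 × 10^-10 × 0.33) = 1.25 × 10^-5 M
pOH = −log(1.25 × 10^-5) = 4.90; pH = 14.00 − 4.90 = 9.10

pH = 9.10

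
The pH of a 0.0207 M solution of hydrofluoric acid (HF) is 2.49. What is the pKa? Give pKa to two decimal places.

pKa = 3.22

[H+] = 10^(-2.49) = 3.24 × 10^-3 M
At equilibrium [HA] = 0.0207 − 3.24 × 10^-3 = 1.75 × 10^-2 M
Ka = [H+][A-]/[HA] = (3.24 × 10^-3)² / 1.75 × 10^-2 = 6.00 × 10^-4
pKa = -log(6.00 × 10^-4) = 3.22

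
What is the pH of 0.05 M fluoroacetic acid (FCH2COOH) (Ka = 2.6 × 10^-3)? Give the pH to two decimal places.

pH = 1.99

FCH2COOH ⇌ FCH2COO- + H+
Let x = [H+] at equilibrium. Ka = x²/(0.05 − x).
The 5% rule fails; solving x² + Ka·x − Ka·C₀ = 0 exactly:
x = (−Ka + √(Ka² + 4·Ka·C₀))/2 = 1.02 × 10^-2 M
pH = −log(1.02 × 10^-2) = 1.99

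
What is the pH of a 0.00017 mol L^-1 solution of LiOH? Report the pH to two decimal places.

pH = 10.23

LiOH is a strong base; [OH-] = 0.00017 M.
pOH = -log(0.00017) = 3.77
pH = 14.00 - 3.77 = 10.23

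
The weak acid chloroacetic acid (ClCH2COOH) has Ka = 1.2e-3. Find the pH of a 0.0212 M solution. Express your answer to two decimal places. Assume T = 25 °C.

ClCH2COOH ⇌ ClCH2COO- + H+
From the ICE table, Ka = x²/(0.0212 − x) = 1.2 × 10^-3.
The 5% rule fails; solving x² + Ka·x − Ka·C₀ = 0 exactly:
x = [−0.0012 + √(0.0012² + 0.000102)]/2 = 4.48 × 10^-3 M
pH = −log[H+] = −log(4.48 × 10^-3) = 2.35

pH = 2.35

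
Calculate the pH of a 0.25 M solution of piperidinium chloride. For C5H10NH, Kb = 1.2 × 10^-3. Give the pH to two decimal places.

pH = 5.84

C5H10NH2+ is the conjugate acid of the weak base C5H10NH.
Ka = Kw/Kb = 1.0×10^-14 / 1.2 × 10^-3 = 8.33 × 10^-12
From the ICE table, Ka = [H+]²/(0.25 − [H+]) = 8.33 × 10^-12.
Since Ka ≪ C₀, [H+] ≈ √(Ka·C₀) = 1.44 × 10^-6 M.
pH = −log[H+] = −log(1.44 × 10^-6) = 5.84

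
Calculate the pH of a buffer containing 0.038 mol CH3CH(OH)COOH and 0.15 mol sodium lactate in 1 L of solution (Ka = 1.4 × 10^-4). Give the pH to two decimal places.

pH = 4.45

pKa = −log(1.4 × 10^-4) = 3.854
Using pH = pKa + log([base]/[acid]) with [base]/[acid] = 0.15/0.038:
pH = 3.854 + (+0.596) = 4.45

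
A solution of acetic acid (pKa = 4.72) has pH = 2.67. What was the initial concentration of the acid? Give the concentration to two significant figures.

C₀ = 2.4 × 10^-1 M

[H+] = 10^(-2.67) = 2.14 × 10^-3 M = x
Ka = 10^(−4.72) = 1.91 × 10^-5
Ka = x²/(C₀ − x) ⇒ C₀ = x + x²/Ka
C₀ = 2.14 × 10^-3 + (2.14 × 10^-3)²/(1.91 × 10^-5) = 2.42 × 10^-1 M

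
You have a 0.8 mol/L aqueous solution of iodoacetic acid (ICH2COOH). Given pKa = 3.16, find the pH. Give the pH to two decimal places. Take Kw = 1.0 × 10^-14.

ICH2COOH ⇌ ICH2COO- + H+
Ka = 10^(−3.16) = 6.92 × 10^-4
Let x = [H+] at equilibrium. Ka = x²/(0.8 − x).
Neglecting x in the denominator: x = √(6.92 × 10^-4 × 0.8) = 2.35 × 10^-2 M
pH = −log(2.35 × 10^-2) = 1.63

pH = 1.63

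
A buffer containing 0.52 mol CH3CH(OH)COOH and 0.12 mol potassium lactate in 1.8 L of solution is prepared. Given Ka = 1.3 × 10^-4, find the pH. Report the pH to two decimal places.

pKa = −log(1.3 × 10^-4) = 3.886
Henderson–Hasselbalch: pH = pKa + log([CH3CH(OH)COO-]/[CH3CH(OH)COOH]) = 3.886 + log(0.12/0.52)
pH = 3.886 + (-0.637) = 3.25

pH = 3.25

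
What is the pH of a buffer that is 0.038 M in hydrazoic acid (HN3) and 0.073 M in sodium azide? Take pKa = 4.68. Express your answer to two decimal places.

Using pH = pKa + log([base]/[acid]) with [base]/[acid] = 0.073/0.038:
pH = 4.68 + (+0.284) = 4.96

pH = 4.96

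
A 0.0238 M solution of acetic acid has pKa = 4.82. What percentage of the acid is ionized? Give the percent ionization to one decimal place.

2.5%

CH3COOH ⇌ CH3COO- + H+; let x = [H+] at equilibrium.
Ka = 10^(−4.82) = 1.51 × 10^-5
x ≈ √(Ka·C₀) = √(1.51 × 10^-5 × 0.0238) = 5.99 × 10^-4 M
Fraction ionized = 5.99 × 10^-4 / 0.0238 = 0.0252 → 2.5%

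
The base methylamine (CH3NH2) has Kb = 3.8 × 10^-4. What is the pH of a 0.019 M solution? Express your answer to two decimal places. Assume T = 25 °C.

pH = 11.40

CH3NH2 + H2O ⇌ CH3NH3+ + OH-
Kb = x²/(0.019 − x) = 3.8 × 10^-4
Here C₀/Kb ≈ 50, so the small-x approximation fails. Use the quadratic:
x = [−0.00038 + √(0.00038² + 2.89e-05)]/2 = 2.50 × 10^-3 M
pOH = 2.60, so pH = 14.00 − pOH = 11.40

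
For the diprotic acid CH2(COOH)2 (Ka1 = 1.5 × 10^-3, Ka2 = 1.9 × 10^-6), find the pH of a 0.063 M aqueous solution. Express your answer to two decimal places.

Ka1 ≫ Ka2, so treat the first dissociation as the only significant source of H+.
Ka1 = x²/(0.063 − x) = 1.5 × 10^-3
Solving the quadratic: x = (−Ka1 + √(Ka1² + 4·Ka1·C₀))/2 = 9.00 × 10^-3 M
pH = −log(9.00 × 10^-3) = 2.05

pH = 2.05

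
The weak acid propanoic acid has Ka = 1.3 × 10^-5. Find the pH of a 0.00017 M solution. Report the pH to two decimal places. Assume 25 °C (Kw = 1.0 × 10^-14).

CH3CH2COOH ⇌ CH3CH2COO- + H+
Ka = x²/(0.00017 − x) = 1.3 × 10^-5
The 5% rule fails; solving x² + Ka·x − Ka·C₀ = 0 exactly:
x = (−Ka + √(Ka² + 4·Ka·C₀))/2 = 4.10 × 10^-5 M
pH = −log(4.10 × 10^-5) = 4.39

pH = 4.39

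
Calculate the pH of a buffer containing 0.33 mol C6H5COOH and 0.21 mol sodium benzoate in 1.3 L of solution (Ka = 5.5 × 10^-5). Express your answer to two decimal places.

pH = 4.06

pKa = −log(5.5 × 10^-5) = 4.260
Using pH = pKa + log([base]/[acid]) with [base]/[acid] = 0.21/0.33:
pH = 4.260 + (-0.196) = 4.06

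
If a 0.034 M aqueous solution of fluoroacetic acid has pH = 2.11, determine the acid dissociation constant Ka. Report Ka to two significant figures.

Ka = 2.3 × 10^-3

[H+] = 10^(-2.11) = 7.76 × 10^-3 M
At equilibrium [HA] = 0.034 − 7.76 × 10^-3 = 2.62 × 10^-2 M
Ka = [H+][A-]/[HA] = (7.76 × 10^-3)² / 2.62 × 10^-2 = 2.3 × 10^-3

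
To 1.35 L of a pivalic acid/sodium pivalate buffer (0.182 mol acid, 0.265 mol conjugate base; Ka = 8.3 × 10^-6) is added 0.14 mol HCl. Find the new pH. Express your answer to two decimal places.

Added H+ converts (CH3)3CCOO- to (CH3)3CCOOH: (CH3)3CCOOH → 0.322 mol, (CH3)3CCOO- → 0.125 mol.
pKa = −log(8.3 × 10^-6) = 5.081
pH = pKa + log(n_(CH3)3CCOO-/n_(CH3)3CCOOH) = 5.081 + log(0.125/0.322) = 5.081 + (-0.411)

pH = 4.67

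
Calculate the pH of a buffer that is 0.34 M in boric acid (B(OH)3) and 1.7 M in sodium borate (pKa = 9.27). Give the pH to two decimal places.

pH = 9.97

pH = pKa + log([A⁻]/[HA]) = 9.27 + log(1.7/0.34)
pH = 9.27 + (+0.699) = 9.97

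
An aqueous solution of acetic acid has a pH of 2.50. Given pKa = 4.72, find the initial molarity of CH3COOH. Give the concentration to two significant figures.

[H+] = 10^(-2.50) = 3.16 × 10^-3 M = x
Ka = 10^(−4.72) = 1.91 × 10^-5
Ka = x²/(C₀ − x) ⇒ C₀ = x + x²/Ka
C₀ = 3.16 × 10^-3 + (3.16 × 10^-3)²/(1.91 × 10^-5) = 5.26 × 10^-1 M

C₀ = 5.3 × 10^-1 M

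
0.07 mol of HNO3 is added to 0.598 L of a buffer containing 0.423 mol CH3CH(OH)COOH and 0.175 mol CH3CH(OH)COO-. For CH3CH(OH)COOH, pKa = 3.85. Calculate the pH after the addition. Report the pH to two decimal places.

pH = 3.18

Added H+ converts CH3CH(OH)COO- to CH3CH(OH)COOH: CH3CH(OH)COOH → 0.493 mol, CH3CH(OH)COO- → 0.105 mol.
pH = pKa + log([A⁻]/[HA]) = 3.85 + log(0.105/0.493) = 3.85 -0.672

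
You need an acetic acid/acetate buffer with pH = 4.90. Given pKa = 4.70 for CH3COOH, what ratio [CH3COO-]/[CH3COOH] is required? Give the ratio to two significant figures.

pH = pKa + log(r) ⇒ log(r) = 4.90 − 4.70 = +0.20
r = [CH3COO-]/[CH3COOH] = 10^(+0.20) = 1.58

ratio = 1.6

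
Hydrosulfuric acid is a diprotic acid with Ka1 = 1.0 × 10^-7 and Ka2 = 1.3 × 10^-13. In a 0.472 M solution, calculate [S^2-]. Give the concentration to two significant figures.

First ionization gives [H+] ≈ [HS-] = 2.17 × 10^-4 M.
Second step: Ka2 = [H+][S^2-]/[HS-] ≈ [S^2-] (since [H+] ≈ [HS-]).
So [S^2-] ≈ Ka2.

1.3 × 10^-13 M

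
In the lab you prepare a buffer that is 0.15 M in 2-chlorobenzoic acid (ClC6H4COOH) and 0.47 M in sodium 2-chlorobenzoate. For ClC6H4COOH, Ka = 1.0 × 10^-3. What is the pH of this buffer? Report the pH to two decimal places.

pKa = −log(1.0 × 10^-3) = 3.000
Henderson–Hasselbalch: pH = pKa + log([ClC6H4COO-]/[ClC6H4COOH]) = 3.000 + log(0.47/0.15)
pH = 3.000 + (+0.496) = 3.50

pH = 3.50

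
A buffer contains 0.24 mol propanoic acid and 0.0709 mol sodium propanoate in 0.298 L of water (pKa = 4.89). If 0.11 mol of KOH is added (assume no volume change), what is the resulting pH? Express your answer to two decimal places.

After neutralization: n(CH3CH2COOH) = 0.13 mol, n(CH3CH2COO-) = 0.181 mol.
Henderson–Hasselbalch with mole ratio 0.181/0.13: pH = 4.89 + (+0.144)

pH = 5.03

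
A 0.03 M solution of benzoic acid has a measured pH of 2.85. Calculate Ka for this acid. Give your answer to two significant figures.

Ka = 7.0 × 10^-5

[H+] = 10^(-2.85) = 1.41 × 10^-3 M
At equilibrium [HA] = 0.03 − 1.41 × 10^-3 = 2.86 × 10^-2 M
Ka = [H+][A-]/[HA] = (1.41 × 10^-3)² / 2.86 × 10^-2 = 7.0 × 10^-5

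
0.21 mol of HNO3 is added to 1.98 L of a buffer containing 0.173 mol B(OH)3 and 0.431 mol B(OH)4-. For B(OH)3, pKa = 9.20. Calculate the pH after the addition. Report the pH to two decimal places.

pH = 8.96

Added H+ converts B(OH)4- to B(OH)3: B(OH)3 → 0.383 mol, B(OH)4- → 0.221 mol.
Henderson–Hasselbalch with mole ratio 0.221/0.383: pH = 9.20 + (-0.239)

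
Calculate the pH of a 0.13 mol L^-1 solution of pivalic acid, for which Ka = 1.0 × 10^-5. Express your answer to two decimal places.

(CH3)3CCOOH ⇌ (CH3)3CCOO- + H+
Ka = x²/(0.13 − x) = 1.0 × 10^-5
Neglecting x in the denominator: x = √(1.0 × 10^-5 × 0.13) = 1.14 × 10^-3 M
pH = −log[H+] = −log(1.14 × 10^-3) = 2.94

pH = 2.94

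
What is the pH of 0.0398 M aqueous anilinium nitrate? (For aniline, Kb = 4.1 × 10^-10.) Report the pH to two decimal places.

pH = 3.01

C6H5NH3+ is the conjugate acid of the weak base C6H5NH2.
Ka = Kw/Kb = 1.0×10^-14 / 4.1 × 10^-10 = 2.44 × 10^-5
Ka = x²/(0.0398 − x) = 2.44 × 10^-5
Neglecting x in the denominator: x = √(2.44 × 10^-5 × 0.0398) = 9.85 × 10^-4 M
pH = −log(9.85 × 10^-4) = 3.01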